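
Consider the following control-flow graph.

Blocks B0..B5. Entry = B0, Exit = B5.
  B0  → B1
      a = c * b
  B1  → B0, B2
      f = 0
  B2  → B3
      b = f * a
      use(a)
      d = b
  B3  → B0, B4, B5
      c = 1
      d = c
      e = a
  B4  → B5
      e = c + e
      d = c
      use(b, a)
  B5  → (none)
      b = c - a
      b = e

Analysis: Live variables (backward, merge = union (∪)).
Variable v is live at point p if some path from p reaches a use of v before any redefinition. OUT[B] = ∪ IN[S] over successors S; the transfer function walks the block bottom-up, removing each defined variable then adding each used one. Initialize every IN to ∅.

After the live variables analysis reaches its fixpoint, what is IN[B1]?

Answer: {a, b, c}

Working:
Fixpoint table:
  B0:  IN={b, c}  OUT={a, b, c}
  B1:  IN={a, b, c}  OUT={a, b, c, f}
  B2:  IN={a, f}  OUT={a, b}
  B3:  IN={a, b}  OUT={a, b, c, e}
  B4:  IN={a, b, c, e}  OUT={a, c, e}
  B5:  IN={a, c, e}  OUT={}

Merge at B1: OUT[B1] = IN[B0] ⊔ IN[B2] = {a, b, c, f}
Applying B1's transfer function to that OUT value gives IN[B1] (row B1 above).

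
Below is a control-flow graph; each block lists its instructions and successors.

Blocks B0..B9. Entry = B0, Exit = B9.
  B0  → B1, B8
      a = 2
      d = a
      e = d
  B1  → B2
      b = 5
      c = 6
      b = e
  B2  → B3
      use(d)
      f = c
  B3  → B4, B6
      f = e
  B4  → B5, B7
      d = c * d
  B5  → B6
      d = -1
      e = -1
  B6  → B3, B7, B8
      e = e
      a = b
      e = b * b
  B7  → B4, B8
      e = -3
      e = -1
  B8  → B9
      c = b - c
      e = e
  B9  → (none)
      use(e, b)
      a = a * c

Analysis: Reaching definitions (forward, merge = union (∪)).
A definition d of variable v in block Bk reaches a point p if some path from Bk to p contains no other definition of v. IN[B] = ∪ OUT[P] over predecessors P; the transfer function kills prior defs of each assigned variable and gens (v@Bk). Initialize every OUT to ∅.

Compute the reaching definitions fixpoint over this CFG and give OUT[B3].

Answer: {a@B0, a@B6, b@B1, c@B1, d@B0, d@B5, e@B0, e@B6, f@B3}

Trace:
Fixpoint table:
  B0:  IN={}  OUT={a@B0, d@B0, e@B0}
  B1:  IN={a@B0, d@B0, e@B0}  OUT={a@B0, b@B1, c@B1, d@B0, e@B0}
  B2:  IN={a@B0, b@B1, c@B1, d@B0, e@B0}  OUT={a@B0, b@B1, c@B1, d@B0, e@B0, f@B2}
  B3:  IN={a@B0, a@B6, b@B1, c@B1, d@B0, d@B5, e@B0, e@B6, f@B2, f@B3}  OUT={a@B0, a@B6, b@B1, c@B1, d@B0, d@B5, e@B0, e@B6, f@B3}
  B4:  IN={a@B0, a@B6, b@B1, c@B1, d@B0, d@B4, d@B5, e@B0, e@B6, e@B7, f@B3}  OUT={a@B0, a@B6, b@B1, c@B1, d@B4, e@B0, e@B6, e@B7, f@B3}
  B5:  IN={a@B0, a@B6, b@B1, c@B1, d@B4, e@B0, e@B6, e@B7, f@B3}  OUT={a@B0, a@B6, b@B1, c@B1, d@B5, e@B5, f@B3}
  B6:  IN={a@B0, a@B6, b@B1, c@B1, d@B0, d@B5, e@B0, e@B5, e@B6, f@B3}  OUT={a@B6, b@B1, c@B1, d@B0, d@B5, e@B6, f@B3}
  B7:  IN={a@B0, a@B6, b@B1, c@B1, d@B0, d@B4, d@B5, e@B0, e@B6, e@B7, f@B3}  OUT={a@B0, a@B6, b@B1, c@B1, d@B0, d@B4, d@B5, e@B7, f@B3}
  B8:  IN={a@B0, a@B6, b@B1, c@B1, d@B0, d@B4, d@B5, e@B0, e@B6, e@B7, f@B3}  OUT={a@B0, a@B6, b@B1, c@B8, d@B0, d@B4, d@B5, e@B8, f@B3}
  B9:  IN={a@B0, a@B6, b@B1, c@B8, d@B0, d@B4, d@B5, e@B8, f@B3}  OUT={a@B9, b@B1, c@B8, d@B0, d@B4, d@B5, e@B8, f@B3}

Merge at B3: IN[B3] = OUT[B2] ⊔ OUT[B6] = {a@B0, a@B6, b@B1, c@B1, d@B0, d@B5, e@B0, e@B6, f@B2, f@B3}
Applying B3's transfer function to that IN value gives OUT[B3] (row B3 above).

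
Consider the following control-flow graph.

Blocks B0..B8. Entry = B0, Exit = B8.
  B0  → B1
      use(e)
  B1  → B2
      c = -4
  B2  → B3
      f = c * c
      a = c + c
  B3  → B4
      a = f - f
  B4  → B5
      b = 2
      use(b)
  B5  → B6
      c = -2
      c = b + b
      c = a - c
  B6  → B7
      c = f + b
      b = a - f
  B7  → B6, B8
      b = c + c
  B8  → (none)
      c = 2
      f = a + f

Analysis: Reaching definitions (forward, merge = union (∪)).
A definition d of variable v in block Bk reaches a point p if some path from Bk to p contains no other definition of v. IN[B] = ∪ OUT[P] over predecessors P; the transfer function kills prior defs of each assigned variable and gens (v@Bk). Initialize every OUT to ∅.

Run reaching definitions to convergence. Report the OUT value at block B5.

Converged values:
  B0:  IN={}  OUT={}
  B1:  IN={}  OUT={c@B1}
  B2:  IN={c@B1}  OUT={a@B2, c@B1, f@B2}
  B3:  IN={a@B2, c@B1, f@B2}  OUT={a@B3, c@B1, f@B2}
  B4:  IN={a@B3, c@B1, f@B2}  OUT={a@B3, b@B4, c@B1, f@B2}
  B5:  IN={a@B3, b@B4, c@B1, f@B2}  OUT={a@B3, b@B4, c@B5, f@B2}
  B6:  IN={a@B3, b@B4, b@B7, c@B5, c@B6, f@B2}  OUT={a@B3, b@B6, c@B6, f@B2}
  B7:  IN={a@B3, b@B6, c@B6, f@B2}  OUT={a@B3, b@B7, c@B6, f@B2}
  B8:  IN={a@B3, b@B7, c@B6, f@B2}  OUT={a@B3, b@B7, c@B8, f@B8}

Merge at B5: IN[B5] = OUT[B4] = {a@B3, b@B4, c@B1, f@B2}
Applying B5's transfer function to that IN value gives OUT[B5] (row B5 above).

Answer: {a@B3, b@B4, c@B5, f@B2}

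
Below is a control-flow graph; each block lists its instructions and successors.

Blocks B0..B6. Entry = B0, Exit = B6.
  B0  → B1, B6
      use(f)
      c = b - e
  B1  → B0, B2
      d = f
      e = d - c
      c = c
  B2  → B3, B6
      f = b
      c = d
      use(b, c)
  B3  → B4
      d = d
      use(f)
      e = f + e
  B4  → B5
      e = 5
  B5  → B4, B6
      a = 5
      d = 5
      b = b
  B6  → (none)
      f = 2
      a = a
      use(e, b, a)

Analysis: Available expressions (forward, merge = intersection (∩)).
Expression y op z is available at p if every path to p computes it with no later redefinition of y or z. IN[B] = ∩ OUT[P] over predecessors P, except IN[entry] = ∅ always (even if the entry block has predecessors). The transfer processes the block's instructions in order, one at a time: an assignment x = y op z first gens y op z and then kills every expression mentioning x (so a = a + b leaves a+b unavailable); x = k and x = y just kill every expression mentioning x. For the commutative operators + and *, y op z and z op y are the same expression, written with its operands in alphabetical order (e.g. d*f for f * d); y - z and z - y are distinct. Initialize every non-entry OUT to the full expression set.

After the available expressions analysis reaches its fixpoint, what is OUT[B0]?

Answer: {b-e}

Derivation:
Converged values:
  B0:  IN={}  OUT={b-e}
  B1:  IN={b-e}  OUT={}
  B2:  IN={}  OUT={}
  B3:  IN={}  OUT={}
  B4:  IN={}  OUT={}
  B5:  IN={}  OUT={}
  B6:  IN={}  OUT={}

Merge at B0 (entry node, so the boundary value {} is joined with the incoming edge(s)): IN[B0] = {} ∩ OUT[B1] = {}
Applying B0's transfer function to that IN value gives OUT[B0] (row B0 above).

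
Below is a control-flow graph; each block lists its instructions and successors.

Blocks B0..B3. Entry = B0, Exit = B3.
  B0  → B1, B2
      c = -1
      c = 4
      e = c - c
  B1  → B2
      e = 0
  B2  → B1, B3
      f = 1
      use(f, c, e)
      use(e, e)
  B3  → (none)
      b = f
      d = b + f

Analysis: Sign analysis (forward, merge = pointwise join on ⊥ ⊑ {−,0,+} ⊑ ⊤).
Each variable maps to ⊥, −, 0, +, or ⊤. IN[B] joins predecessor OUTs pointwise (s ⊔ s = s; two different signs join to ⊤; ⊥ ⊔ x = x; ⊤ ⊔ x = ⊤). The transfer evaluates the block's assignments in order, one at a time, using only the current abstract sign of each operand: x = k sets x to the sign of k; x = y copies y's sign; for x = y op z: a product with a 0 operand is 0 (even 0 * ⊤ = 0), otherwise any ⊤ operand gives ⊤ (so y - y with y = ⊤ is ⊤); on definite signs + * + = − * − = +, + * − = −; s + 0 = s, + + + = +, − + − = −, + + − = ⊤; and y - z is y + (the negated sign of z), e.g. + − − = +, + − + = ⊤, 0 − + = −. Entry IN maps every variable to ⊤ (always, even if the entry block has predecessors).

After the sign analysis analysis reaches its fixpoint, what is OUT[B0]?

Answer: {a: ⊤, b: ⊤, c: +, d: ⊤, e: ⊤, f: ⊤}

Trace:
Converged values:
  B0:   IN=(all ⊤)   OUT={c:+; rest ⊤}
  B1:   IN={c:+; rest ⊤}   OUT={c:+, e:0; rest ⊤}
  B2:   IN={c:+; rest ⊤}   OUT={c:+, f:+; rest ⊤}
  B3:   IN={c:+, f:+; rest ⊤}   OUT={b:+, c:+, d:+, f:+; rest ⊤}

B0 is the boundary node: IN[B0] = {a: ⊤, b: ⊤, c: ⊤, d: ⊤, e: ⊤, f: ⊤}
Applying B0's transfer function to that IN value gives OUT[B0] (row B0 above).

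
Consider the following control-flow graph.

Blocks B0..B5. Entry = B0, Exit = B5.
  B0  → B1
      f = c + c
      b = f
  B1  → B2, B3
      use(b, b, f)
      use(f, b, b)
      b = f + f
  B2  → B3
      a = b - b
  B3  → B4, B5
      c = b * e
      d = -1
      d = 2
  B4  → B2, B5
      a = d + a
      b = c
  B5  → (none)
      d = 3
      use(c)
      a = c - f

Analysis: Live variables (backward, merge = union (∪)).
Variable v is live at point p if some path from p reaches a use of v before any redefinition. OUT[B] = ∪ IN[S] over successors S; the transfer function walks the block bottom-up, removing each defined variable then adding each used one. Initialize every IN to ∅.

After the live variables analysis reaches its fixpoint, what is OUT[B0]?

Per-block solution:
  B0: | IN={a, c, e} | OUT={a, b, e, f}
  B1: | IN={a, b, e, f} | OUT={a, b, e, f}
  B2: | IN={b, e, f} | OUT={a, b, e, f}
  B3: | IN={a, b, e, f} | OUT={a, c, d, e, f}
  B4: | IN={a, c, d, e, f} | OUT={b, c, e, f}
  B5: | IN={c, f} | OUT={}

Merge at B0: OUT[B0] = IN[B1] = {a, b, e, f}

Answer: {a, b, e, f}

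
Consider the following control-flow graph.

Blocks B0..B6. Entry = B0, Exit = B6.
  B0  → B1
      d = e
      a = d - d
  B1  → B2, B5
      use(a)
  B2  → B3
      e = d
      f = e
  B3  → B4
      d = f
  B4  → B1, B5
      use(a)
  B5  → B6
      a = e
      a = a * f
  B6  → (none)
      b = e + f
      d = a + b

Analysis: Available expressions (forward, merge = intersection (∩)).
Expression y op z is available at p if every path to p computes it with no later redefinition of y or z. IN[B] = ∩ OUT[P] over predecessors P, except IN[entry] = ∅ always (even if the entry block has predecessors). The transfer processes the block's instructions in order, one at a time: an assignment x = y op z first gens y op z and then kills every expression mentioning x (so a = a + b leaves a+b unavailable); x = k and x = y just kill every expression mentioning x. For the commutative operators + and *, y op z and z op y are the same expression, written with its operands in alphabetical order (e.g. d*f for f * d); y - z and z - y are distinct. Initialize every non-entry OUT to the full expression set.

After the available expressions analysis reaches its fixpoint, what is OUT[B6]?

Answer: {a+b, e+f}

Working:
Fixpoint table:
  B0: | IN={} | OUT={d-d}
  B1: | IN={} | OUT={}
  B2: | IN={} | OUT={}
  B3: | IN={} | OUT={}
  B4: | IN={} | OUT={}
  B5: | IN={} | OUT={}
  B6: | IN={} | OUT={a+b, e+f}

Merge at B6: IN[B6] = OUT[B5] = {}
Applying B6's transfer function to that IN value gives OUT[B6] (row B6 above).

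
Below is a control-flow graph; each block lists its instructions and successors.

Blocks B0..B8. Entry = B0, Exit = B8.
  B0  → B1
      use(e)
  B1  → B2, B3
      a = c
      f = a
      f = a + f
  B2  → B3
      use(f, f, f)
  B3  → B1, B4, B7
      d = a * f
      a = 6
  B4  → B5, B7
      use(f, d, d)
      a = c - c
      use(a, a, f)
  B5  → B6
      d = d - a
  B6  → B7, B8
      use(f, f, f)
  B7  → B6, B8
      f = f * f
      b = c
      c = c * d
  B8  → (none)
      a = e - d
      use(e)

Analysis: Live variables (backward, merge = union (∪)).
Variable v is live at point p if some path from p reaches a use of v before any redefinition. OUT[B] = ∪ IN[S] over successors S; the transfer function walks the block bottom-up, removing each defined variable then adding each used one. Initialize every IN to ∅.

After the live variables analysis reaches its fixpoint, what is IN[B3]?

Fixpoint table:
  B0:   IN={c, e}   OUT={c, e}
  B1:   IN={c, e}   OUT={a, c, e, f}
  B2:   IN={a, c, e, f}   OUT={a, c, e, f}
  B3:   IN={a, c, e, f}   OUT={c, d, e, f}
  B4:   IN={c, d, e, f}   OUT={a, c, d, e, f}
  B5:   IN={a, c, d, e, f}   OUT={c, d, e, f}
  B6:   IN={c, d, e, f}   OUT={c, d, e, f}
  B7:   IN={c, d, e, f}   OUT={c, d, e, f}
  B8:   IN={d, e}   OUT={}

Merge at B3: OUT[B3] = IN[B1] ⊔ IN[B4] ⊔ IN[B7] = {c, d, e, f}
Applying B3's transfer function to that OUT value gives IN[B3] (row B3 above).

Answer: {a, c, e, f}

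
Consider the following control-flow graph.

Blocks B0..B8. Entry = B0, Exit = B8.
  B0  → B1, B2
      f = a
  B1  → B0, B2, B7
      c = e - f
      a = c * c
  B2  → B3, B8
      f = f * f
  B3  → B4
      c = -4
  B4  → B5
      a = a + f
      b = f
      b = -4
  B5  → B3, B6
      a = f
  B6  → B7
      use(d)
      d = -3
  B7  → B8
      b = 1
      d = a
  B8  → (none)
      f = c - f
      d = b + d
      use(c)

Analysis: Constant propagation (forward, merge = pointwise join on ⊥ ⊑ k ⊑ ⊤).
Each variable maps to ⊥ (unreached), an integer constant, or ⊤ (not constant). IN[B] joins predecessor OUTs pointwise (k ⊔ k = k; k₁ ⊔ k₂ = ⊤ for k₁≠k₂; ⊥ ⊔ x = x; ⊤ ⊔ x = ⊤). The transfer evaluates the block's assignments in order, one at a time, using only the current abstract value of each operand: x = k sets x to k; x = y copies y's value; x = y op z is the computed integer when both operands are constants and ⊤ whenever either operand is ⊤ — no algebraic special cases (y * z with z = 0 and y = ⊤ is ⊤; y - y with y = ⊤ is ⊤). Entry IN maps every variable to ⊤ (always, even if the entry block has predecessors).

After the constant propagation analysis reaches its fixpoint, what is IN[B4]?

Answer: {a: ⊤, b: ⊤, c: -4, d: ⊤, e: ⊤, f: ⊤}

Derivation:
Converged values:
  B0:  IN=(all ⊤)  OUT=(all ⊤)
  B1:  IN=(all ⊤)  OUT=(all ⊤)
  B2:  IN=(all ⊤)  OUT=(all ⊤)
  B3:  IN=(all ⊤)  OUT={c:-4; rest ⊤}
  B4:  IN={c:-4; rest ⊤}  OUT={b:-4, c:-4; rest ⊤}
  B5:  IN={b:-4, c:-4; rest ⊤}  OUT={b:-4, c:-4; rest ⊤}
  B6:  IN={b:-4, c:-4; rest ⊤}  OUT={b:-4, c:-4, d:-3; rest ⊤}
  B7:  IN=(all ⊤)  OUT={b:1; rest ⊤}
  B8:  IN=(all ⊤)  OUT=(all ⊤)

Merge at B4: IN[B4] = OUT[B3] = {a: ⊤, b: ⊤, c: -4, d: ⊤, e: ⊤, f: ⊤}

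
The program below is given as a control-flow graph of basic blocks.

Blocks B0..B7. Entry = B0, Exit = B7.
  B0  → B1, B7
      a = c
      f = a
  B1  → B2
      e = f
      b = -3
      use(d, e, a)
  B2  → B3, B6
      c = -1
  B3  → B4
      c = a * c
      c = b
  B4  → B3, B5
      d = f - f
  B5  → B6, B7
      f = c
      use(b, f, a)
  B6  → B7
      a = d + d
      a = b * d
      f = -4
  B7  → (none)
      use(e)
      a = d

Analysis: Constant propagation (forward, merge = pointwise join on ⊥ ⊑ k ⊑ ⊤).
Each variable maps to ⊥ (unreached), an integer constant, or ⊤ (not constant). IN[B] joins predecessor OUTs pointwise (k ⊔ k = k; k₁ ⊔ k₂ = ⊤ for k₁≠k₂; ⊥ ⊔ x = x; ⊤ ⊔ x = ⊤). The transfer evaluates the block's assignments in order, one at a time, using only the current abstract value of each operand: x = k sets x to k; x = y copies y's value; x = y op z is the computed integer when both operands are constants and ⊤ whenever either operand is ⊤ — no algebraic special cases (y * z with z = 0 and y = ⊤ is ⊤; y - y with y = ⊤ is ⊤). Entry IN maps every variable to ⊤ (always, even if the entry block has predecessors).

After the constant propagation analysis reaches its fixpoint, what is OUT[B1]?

Answer: {a: ⊤, b: -3, c: ⊤, d: ⊤, e: ⊤, f: ⊤}

Derivation:
Converged values:
  B0: | IN=(all ⊤) | OUT=(all ⊤)
  B1: | IN=(all ⊤) | OUT={b:-3; rest ⊤}
  B2: | IN={b:-3; rest ⊤} | OUT={b:-3, c:-1; rest ⊤}
  B3: | IN={b:-3; rest ⊤} | OUT={b:-3, c:-3; rest ⊤}
  B4: | IN={b:-3, c:-3; rest ⊤} | OUT={b:-3, c:-3; rest ⊤}
  B5: | IN={b:-3, c:-3; rest ⊤} | OUT={b:-3, c:-3, f:-3; rest ⊤}
  B6: | IN={b:-3; rest ⊤} | OUT={b:-3, f:-4; rest ⊤}
  B7: | IN=(all ⊤) | OUT=(all ⊤)

Merge at B1: IN[B1] = OUT[B0] = {a: ⊤, b: ⊤, c: ⊤, d: ⊤, e: ⊤, f: ⊤}
Applying B1's transfer function to that IN value gives OUT[B1] (row B1 above).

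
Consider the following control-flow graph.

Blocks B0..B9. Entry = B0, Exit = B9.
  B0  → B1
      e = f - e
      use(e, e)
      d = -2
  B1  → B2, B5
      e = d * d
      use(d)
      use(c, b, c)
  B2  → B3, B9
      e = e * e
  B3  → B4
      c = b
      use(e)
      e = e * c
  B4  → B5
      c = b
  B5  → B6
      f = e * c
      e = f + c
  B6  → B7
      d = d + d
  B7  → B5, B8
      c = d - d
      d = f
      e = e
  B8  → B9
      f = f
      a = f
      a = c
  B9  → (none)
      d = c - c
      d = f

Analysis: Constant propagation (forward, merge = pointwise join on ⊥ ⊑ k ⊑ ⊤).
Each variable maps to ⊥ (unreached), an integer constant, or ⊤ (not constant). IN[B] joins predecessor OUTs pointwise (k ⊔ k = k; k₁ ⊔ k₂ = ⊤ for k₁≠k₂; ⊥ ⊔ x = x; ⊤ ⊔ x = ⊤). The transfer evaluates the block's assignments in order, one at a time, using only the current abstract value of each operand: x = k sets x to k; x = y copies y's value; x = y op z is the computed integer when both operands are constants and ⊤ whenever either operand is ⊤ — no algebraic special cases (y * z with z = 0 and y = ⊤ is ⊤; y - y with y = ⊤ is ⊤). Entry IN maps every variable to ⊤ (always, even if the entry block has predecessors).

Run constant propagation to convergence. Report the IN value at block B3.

Answer: {a: ⊤, b: ⊤, c: ⊤, d: -2, e: 16, f: ⊤}

Trace:
Per-block solution:
  B0: | IN=(all ⊤) | OUT={d:-2; rest ⊤}
  B1: | IN={d:-2; rest ⊤} | OUT={d:-2, e:4; rest ⊤}
  B2: | IN={d:-2, e:4; rest ⊤} | OUT={d:-2, e:16; rest ⊤}
  B3: | IN={d:-2, e:16; rest ⊤} | OUT={d:-2; rest ⊤}
  B4: | IN={d:-2; rest ⊤} | OUT={d:-2; rest ⊤}
  B5: | IN=(all ⊤) | OUT=(all ⊤)
  B6: | IN=(all ⊤) | OUT=(all ⊤)
  B7: | IN=(all ⊤) | OUT=(all ⊤)
  B8: | IN=(all ⊤) | OUT=(all ⊤)
  B9: | IN=(all ⊤) | OUT=(all ⊤)

Merge at B3: IN[B3] = OUT[B2] = {a: ⊤, b: ⊤, c: ⊤, d: -2, e: 16, f: ⊤}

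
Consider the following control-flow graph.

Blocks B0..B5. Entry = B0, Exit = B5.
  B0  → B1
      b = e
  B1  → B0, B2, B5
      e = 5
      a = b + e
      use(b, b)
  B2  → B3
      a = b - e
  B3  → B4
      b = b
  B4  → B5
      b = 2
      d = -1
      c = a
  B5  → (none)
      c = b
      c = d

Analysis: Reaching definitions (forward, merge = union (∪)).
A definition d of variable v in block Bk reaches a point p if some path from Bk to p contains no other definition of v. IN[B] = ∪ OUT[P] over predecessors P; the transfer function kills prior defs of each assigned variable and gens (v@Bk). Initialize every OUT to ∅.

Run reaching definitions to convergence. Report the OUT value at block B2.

Converged values:
  B0:   IN={a@B1, b@B0, e@B1}   OUT={a@B1, b@B0, e@B1}
  B1:   IN={a@B1, b@B0, e@B1}   OUT={a@B1, b@B0, e@B1}
  B2:   IN={a@B1, b@B0, e@B1}   OUT={a@B2, b@B0, e@B1}
  B3:   IN={a@B2, b@B0, e@B1}   OUT={a@B2, b@B3, e@B1}
  B4:   IN={a@B2, b@B3, e@B1}   OUT={a@B2, b@B4, c@B4, d@B4, e@B1}
  B5:   IN={a@B1, a@B2, b@B0, b@B4, c@B4, d@B4, e@B1}   OUT={a@B1, a@B2, b@B0, b@B4, c@B5, d@B4, e@B1}

Merge at B2: IN[B2] = OUT[B1] = {a@B1, b@B0, e@B1}
Applying B2's transfer function to that IN value gives OUT[B2] (row B2 above).

Answer: {a@B2, b@B0, e@B1}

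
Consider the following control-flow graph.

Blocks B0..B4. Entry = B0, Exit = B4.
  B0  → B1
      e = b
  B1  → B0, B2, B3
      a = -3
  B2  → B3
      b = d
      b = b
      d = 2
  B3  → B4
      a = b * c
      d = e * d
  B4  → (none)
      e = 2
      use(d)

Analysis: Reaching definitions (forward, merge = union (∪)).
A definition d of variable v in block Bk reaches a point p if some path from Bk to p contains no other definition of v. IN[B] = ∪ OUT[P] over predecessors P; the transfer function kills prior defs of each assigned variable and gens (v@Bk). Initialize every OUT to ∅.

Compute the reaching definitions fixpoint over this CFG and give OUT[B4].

Answer: {a@B3, b@B2, d@B3, e@B4}

Working:
Converged values:
  B0:   IN={a@B1, e@B0}   OUT={a@B1, e@B0}
  B1:   IN={a@B1, e@B0}   OUT={a@B1, e@B0}
  B2:   IN={a@B1, e@B0}   OUT={a@B1, b@B2, d@B2, e@B0}
  B3:   IN={a@B1, b@B2, d@B2, e@B0}   OUT={a@B3, b@B2, d@B3, e@B0}
  B4:   IN={a@B3, b@B2, d@B3, e@B0}   OUT={a@B3, b@B2, d@B3, e@B4}

Merge at B4: IN[B4] = OUT[B3] = {a@B3, b@B2, d@B3, e@B0}
Applying B4's transfer function to that IN value gives OUT[B4] (row B4 above).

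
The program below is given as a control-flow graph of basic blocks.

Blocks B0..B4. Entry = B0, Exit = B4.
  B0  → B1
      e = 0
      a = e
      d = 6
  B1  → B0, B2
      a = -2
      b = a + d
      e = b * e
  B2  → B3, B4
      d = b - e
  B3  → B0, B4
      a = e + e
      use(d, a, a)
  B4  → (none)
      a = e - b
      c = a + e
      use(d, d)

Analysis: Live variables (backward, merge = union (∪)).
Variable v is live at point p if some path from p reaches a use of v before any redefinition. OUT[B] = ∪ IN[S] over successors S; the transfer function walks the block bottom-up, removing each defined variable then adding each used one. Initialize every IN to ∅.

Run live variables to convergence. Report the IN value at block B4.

Answer: {b, d, e}

Derivation:
Converged values:
  B0:   IN={}   OUT={d, e}
  B1:   IN={d, e}   OUT={b, e}
  B2:   IN={b, e}   OUT={b, d, e}
  B3:   IN={b, d, e}   OUT={b, d, e}
  B4:   IN={b, d, e}   OUT={}

B4 is the boundary node: OUT[B4] = {}
Applying B4's transfer function to that OUT value gives IN[B4] (row B4 above).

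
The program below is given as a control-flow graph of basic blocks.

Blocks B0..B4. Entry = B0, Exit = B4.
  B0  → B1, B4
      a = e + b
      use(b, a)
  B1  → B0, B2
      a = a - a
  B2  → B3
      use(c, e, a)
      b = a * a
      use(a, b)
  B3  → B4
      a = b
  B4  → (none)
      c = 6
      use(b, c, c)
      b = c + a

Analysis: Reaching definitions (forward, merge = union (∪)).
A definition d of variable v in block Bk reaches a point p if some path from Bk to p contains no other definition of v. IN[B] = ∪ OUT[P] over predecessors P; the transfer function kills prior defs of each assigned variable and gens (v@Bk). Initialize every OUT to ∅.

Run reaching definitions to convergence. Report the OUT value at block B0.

Per-block solution:
  B0:  IN={a@B1}  OUT={a@B0}
  B1:  IN={a@B0}  OUT={a@B1}
  B2:  IN={a@B1}  OUT={a@B1, b@B2}
  B3:  IN={a@B1, b@B2}  OUT={a@B3, b@B2}
  B4:  IN={a@B0, a@B3, b@B2}  OUT={a@B0, a@B3, b@B4, c@B4}

Merge at B0 (entry node, so the boundary value {} is joined with the incoming edge(s)): IN[B0] = {} ⊔ OUT[B1] = {a@B1}
Applying B0's transfer function to that IN value gives OUT[B0] (row B0 above).

Answer: {a@B0}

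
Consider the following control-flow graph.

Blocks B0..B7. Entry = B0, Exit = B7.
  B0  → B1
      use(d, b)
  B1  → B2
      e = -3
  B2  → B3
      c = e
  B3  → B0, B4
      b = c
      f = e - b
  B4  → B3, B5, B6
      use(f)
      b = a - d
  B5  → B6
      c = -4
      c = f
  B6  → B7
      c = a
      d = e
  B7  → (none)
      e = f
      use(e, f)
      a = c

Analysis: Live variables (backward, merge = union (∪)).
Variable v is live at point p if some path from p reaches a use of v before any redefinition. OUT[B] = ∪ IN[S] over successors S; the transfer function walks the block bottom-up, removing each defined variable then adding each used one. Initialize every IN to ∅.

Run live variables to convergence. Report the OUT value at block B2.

Fixpoint table:
  B0: | IN={a, b, d} | OUT={a, d}
  B1: | IN={a, d} | OUT={a, d, e}
  B2: | IN={a, d, e} | OUT={a, c, d, e}
  B3: | IN={a, c, d, e} | OUT={a, b, c, d, e, f}
  B4: | IN={a, c, d, e, f} | OUT={a, c, d, e, f}
  B5: | IN={a, e, f} | OUT={a, e, f}
  B6: | IN={a, e, f} | OUT={c, f}
  B7: | IN={c, f} | OUT={}

Merge at B2: OUT[B2] = IN[B3] = {a, c, d, e}

Answer: {a, c, d, e}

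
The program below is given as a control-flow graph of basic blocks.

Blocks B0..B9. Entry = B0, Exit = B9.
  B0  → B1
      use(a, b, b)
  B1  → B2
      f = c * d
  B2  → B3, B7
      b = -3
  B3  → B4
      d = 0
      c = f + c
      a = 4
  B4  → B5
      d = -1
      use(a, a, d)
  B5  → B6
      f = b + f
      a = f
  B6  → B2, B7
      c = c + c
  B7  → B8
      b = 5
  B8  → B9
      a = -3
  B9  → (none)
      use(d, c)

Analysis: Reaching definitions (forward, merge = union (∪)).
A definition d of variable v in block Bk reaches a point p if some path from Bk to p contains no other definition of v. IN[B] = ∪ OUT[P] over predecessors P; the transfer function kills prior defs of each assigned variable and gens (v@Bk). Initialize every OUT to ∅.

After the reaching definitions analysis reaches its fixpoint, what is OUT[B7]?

Fixpoint table:
  B0:  IN={}  OUT={}
  B1:  IN={}  OUT={f@B1}
  B2:  IN={a@B5, b@B2, c@B6, d@B4, f@B1, f@B5}  OUT={a@B5, b@B2, c@B6, d@B4, f@B1, f@B5}
  B3:  IN={a@B5, b@B2, c@B6, d@B4, f@B1, f@B5}  OUT={a@B3, b@B2, c@B3, d@B3, f@B1, f@B5}
  B4:  IN={a@B3, b@B2, c@B3, d@B3, f@B1, f@B5}  OUT={a@B3, b@B2, c@B3, d@B4, f@B1, f@B5}
  B5:  IN={a@B3, b@B2, c@B3, d@B4, f@B1, f@B5}  OUT={a@B5, b@B2, c@B3, d@B4, f@B5}
  B6:  IN={a@B5, b@B2, c@B3, d@B4, f@B5}  OUT={a@B5, b@B2, c@B6, d@B4, f@B5}
  B7:  IN={a@B5, b@B2, c@B6, d@B4, f@B1, f@B5}  OUT={a@B5, b@B7, c@B6, d@B4, f@B1, f@B5}
  B8:  IN={a@B5, b@B7, c@B6, d@B4, f@B1, f@B5}  OUT={a@B8, b@B7, c@B6, d@B4, f@B1, f@B5}
  B9:  IN={a@B8, b@B7, c@B6, d@B4, f@B1, f@B5}  OUT={a@B8, b@B7, c@B6, d@B4, f@B1, f@B5}

Merge at B7: IN[B7] = OUT[B2] ⊔ OUT[B6] = {a@B5, b@B2, c@B6, d@B4, f@B1, f@B5}
Applying B7's transfer function to that IN value gives OUT[B7] (row B7 above).

Answer: {a@B5, b@B7, c@B6, d@B4, f@B1, f@B5}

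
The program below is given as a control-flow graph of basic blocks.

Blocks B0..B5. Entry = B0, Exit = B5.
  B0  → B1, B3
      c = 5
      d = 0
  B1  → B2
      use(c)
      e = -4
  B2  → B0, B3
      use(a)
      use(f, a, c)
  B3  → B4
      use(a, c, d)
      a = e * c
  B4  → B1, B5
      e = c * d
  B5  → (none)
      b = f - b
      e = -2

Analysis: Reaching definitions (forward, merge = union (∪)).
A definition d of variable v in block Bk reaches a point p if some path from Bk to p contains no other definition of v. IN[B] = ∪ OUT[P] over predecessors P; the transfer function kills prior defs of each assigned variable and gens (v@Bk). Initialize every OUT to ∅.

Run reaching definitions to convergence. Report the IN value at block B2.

Per-block solution:
  B0: | IN={a@B3, c@B0, d@B0, e@B1} | OUT={a@B3, c@B0, d@B0, e@B1}
  B1: | IN={a@B3, c@B0, d@B0, e@B1, e@B4} | OUT={a@B3, c@B0, d@B0, e@B1}
  B2: | IN={a@B3, c@B0, d@B0, e@B1} | OUT={a@B3, c@B0, d@B0, e@B1}
  B3: | IN={a@B3, c@B0, d@B0, e@B1} | OUT={a@B3, c@B0, d@B0, e@B1}
  B4: | IN={a@B3, c@B0, d@B0, e@B1} | OUT={a@B3, c@B0, d@B0, e@B4}
  B5: | IN={a@B3, c@B0, d@B0, e@B4} | OUT={a@B3, b@B5, c@B0, d@B0, e@B5}

Merge at B2: IN[B2] = OUT[B1] = {a@B3, c@B0, d@B0, e@B1}

Answer: {a@B3, c@B0, d@B0, e@B1}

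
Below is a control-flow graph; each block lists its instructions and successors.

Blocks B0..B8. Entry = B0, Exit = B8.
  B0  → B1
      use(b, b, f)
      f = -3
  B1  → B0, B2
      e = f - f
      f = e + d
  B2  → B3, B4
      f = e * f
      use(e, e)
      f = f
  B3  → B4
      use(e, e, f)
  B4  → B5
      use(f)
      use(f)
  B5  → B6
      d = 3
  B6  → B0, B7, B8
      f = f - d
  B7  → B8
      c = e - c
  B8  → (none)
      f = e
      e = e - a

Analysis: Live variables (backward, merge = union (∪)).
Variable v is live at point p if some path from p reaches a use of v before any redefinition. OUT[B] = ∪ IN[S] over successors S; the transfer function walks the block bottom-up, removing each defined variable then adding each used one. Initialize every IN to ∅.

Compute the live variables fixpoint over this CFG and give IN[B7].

Converged values:
  B0: | IN={a, b, c, d, f} | OUT={a, b, c, d, f}
  B1: | IN={a, b, c, d, f} | OUT={a, b, c, d, e, f}
  B2: | IN={a, b, c, e, f} | OUT={a, b, c, e, f}
  B3: | IN={a, b, c, e, f} | OUT={a, b, c, e, f}
  B4: | IN={a, b, c, e, f} | OUT={a, b, c, e, f}
  B5: | IN={a, b, c, e, f} | OUT={a, b, c, d, e, f}
  B6: | IN={a, b, c, d, e, f} | OUT={a, b, c, d, e, f}
  B7: | IN={a, c, e} | OUT={a, e}
  B8: | IN={a, e} | OUT={}

Merge at B7: OUT[B7] = IN[B8] = {a, e}
Applying B7's transfer function to that OUT value gives IN[B7] (row B7 above).

Answer: {a, c, e}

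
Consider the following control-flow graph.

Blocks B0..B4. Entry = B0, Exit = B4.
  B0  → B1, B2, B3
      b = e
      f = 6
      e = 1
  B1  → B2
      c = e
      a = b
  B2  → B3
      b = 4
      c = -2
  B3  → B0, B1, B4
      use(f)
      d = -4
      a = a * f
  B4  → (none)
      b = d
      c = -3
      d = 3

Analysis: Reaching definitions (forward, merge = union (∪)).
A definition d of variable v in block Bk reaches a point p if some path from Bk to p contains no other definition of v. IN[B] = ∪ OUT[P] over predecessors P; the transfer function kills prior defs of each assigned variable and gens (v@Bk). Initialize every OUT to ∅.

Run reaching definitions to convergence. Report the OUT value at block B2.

Answer: {a@B1, a@B3, b@B2, c@B2, d@B3, e@B0, f@B0}

Derivation:
Fixpoint table:
  B0:   IN={a@B3, b@B0, b@B2, c@B2, d@B3, e@B0, f@B0}   OUT={a@B3, b@B0, c@B2, d@B3, e@B0, f@B0}
  B1:   IN={a@B3, b@B0, b@B2, c@B2, d@B3, e@B0, f@B0}   OUT={a@B1, b@B0, b@B2, c@B1, d@B3, e@B0, f@B0}
  B2:   IN={a@B1, a@B3, b@B0, b@B2, c@B1, c@B2, d@B3, e@B0, f@B0}   OUT={a@B1, a@B3, b@B2, c@B2, d@B3, e@B0, f@B0}
  B3:   IN={a@B1, a@B3, b@B0, b@B2, c@B2, d@B3, e@B0, f@B0}   OUT={a@B3, b@B0, b@B2, c@B2, d@B3, e@B0, f@B0}
  B4:   IN={a@B3, b@B0, b@B2, c@B2, d@B3, e@B0, f@B0}   OUT={a@B3, b@B4, c@B4, d@B4, e@B0, f@B0}

Merge at B2: IN[B2] = OUT[B0] ⊔ OUT[B1] = {a@B1, a@B3, b@B0, b@B2, c@B1, c@B2, d@B3, e@B0, f@B0}
Applying B2's transfer function to that IN value gives OUT[B2] (row B2 above).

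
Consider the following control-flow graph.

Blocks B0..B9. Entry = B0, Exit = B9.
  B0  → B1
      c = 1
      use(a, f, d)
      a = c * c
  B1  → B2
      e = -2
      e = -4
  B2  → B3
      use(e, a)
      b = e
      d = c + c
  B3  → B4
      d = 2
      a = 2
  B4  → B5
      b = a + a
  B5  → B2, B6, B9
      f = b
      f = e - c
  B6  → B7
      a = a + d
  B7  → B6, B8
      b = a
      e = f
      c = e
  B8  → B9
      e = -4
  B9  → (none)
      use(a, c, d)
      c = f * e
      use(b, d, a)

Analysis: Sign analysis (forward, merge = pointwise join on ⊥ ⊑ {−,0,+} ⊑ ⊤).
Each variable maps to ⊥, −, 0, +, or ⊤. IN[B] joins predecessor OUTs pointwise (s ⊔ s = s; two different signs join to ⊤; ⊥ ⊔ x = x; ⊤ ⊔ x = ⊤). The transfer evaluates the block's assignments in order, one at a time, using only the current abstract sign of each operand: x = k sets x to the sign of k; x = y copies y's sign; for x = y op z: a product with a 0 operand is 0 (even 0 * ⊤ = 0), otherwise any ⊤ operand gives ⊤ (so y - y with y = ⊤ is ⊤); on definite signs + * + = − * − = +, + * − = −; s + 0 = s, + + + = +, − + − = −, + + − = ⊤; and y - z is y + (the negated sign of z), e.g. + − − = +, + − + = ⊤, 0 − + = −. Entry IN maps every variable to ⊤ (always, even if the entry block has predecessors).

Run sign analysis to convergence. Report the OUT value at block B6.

Fixpoint table:
  B0:  IN=(all ⊤)  OUT={a:+, c:+; rest ⊤}
  B1:  IN={a:+, c:+; rest ⊤}  OUT={a:+, c:+, e:-; rest ⊤}
  B2:  IN={a:+, c:+, e:-; rest ⊤}  OUT={a:+, b:-, c:+, d:+, e:-; rest ⊤}
  B3:  IN={a:+, b:-, c:+, d:+, e:-; rest ⊤}  OUT={a:+, b:-, c:+, d:+, e:-; rest ⊤}
  B4:  IN={a:+, b:-, c:+, d:+, e:-; rest ⊤}  OUT={a:+, b:+, c:+, d:+, e:-; rest ⊤}
  B5:  IN={a:+, b:+, c:+, d:+, e:-; rest ⊤}  OUT={a:+, b:+, c:+, d:+, e:-, f:-; rest ⊤}
  B6:  IN={a:+, b:+, d:+, e:-, f:-; rest ⊤}  OUT={a:+, b:+, d:+, e:-, f:-; rest ⊤}
  B7:  IN={a:+, b:+, d:+, e:-, f:-; rest ⊤}  OUT={a:+, b:+, c:-, d:+, e:-, f:-; rest ⊤}
  B8:  IN={a:+, b:+, c:-, d:+, e:-, f:-; rest ⊤}  OUT={a:+, b:+, c:-, d:+, e:-, f:-; rest ⊤}
  B9:  IN={a:+, b:+, d:+, e:-, f:-; rest ⊤}  OUT={a:+, b:+, c:+, d:+, e:-, f:-; rest ⊤}

Merge at B6: IN[B6] = OUT[B5] ⊔ OUT[B7] = {a: +, b: +, c: ⊤, d: +, e: -, f: -}
Applying B6's transfer function to that IN value gives OUT[B6] (row B6 above).

Answer: {a: +, b: +, c: ⊤, d: +, e: -, f: -}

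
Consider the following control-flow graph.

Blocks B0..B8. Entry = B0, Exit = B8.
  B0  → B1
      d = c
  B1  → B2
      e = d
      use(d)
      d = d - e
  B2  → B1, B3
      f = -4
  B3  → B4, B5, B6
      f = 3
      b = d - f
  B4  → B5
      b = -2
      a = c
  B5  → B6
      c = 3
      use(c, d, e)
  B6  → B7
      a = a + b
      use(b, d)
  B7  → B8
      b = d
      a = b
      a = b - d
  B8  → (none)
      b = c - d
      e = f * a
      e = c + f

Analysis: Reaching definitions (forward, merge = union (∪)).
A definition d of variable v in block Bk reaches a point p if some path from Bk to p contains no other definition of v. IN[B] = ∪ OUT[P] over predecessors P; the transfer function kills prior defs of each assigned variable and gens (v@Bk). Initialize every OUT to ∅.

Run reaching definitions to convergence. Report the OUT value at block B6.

Converged values:
  B0: | IN={} | OUT={d@B0}
  B1: | IN={d@B0, d@B1, e@B1, f@B2} | OUT={d@B1, e@B1, f@B2}
  B2: | IN={d@B1, e@B1, f@B2} | OUT={d@B1, e@B1, f@B2}
  B3: | IN={d@B1, e@B1, f@B2} | OUT={b@B3, d@B1, e@B1, f@B3}
  B4: | IN={b@B3, d@B1, e@B1, f@B3} | OUT={a@B4, b@B4, d@B1, e@B1, f@B3}
  B5: | IN={a@B4, b@B3, b@B4, d@B1, e@B1, f@B3} | OUT={a@B4, b@B3, b@B4, c@B5, d@B1, e@B1, f@B3}
  B6: | IN={a@B4, b@B3, b@B4, c@B5, d@B1, e@B1, f@B3} | OUT={a@B6, b@B3, b@B4, c@B5, d@B1, e@B1, f@B3}
  B7: | IN={a@B6, b@B3, b@B4, c@B5, d@B1, e@B1, f@B3} | OUT={a@B7, b@B7, c@B5, d@B1, e@B1, f@B3}
  B8: | IN={a@B7, b@B7, c@B5, d@B1, e@B1, f@B3} | OUT={a@B7, b@B8, c@B5, d@B1, e@B8, f@B3}

Merge at B6: IN[B6] = OUT[B3] ⊔ OUT[B5] = {a@B4, b@B3, b@B4, c@B5, d@B1, e@B1, f@B3}
Applying B6's transfer function to that IN value gives OUT[B6] (row B6 above).

Answer: {a@B6, b@B3, b@B4, c@B5, d@B1, e@B1, f@B3}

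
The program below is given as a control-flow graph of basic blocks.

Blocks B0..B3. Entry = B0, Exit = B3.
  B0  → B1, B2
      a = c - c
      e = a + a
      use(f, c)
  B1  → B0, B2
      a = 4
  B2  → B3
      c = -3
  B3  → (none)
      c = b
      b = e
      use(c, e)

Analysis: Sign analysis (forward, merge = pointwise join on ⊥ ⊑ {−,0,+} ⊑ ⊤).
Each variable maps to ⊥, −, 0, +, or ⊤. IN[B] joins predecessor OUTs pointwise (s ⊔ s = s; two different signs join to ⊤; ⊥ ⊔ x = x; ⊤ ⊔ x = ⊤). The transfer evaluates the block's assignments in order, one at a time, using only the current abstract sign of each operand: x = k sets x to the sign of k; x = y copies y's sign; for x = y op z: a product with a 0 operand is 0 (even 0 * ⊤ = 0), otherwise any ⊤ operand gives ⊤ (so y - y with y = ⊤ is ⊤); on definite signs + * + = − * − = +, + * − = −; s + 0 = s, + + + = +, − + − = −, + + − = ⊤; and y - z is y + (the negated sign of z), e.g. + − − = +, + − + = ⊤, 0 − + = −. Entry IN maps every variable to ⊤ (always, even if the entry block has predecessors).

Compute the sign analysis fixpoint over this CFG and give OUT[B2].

Per-block solution:
  B0:   IN=(all ⊤)   OUT=(all ⊤)
  B1:   IN=(all ⊤)   OUT={a:+; rest ⊤}
  B2:   IN=(all ⊤)   OUT={c:-; rest ⊤}
  B3:   IN={c:-; rest ⊤}   OUT=(all ⊤)

Merge at B2: IN[B2] = OUT[B0] ⊔ OUT[B1] = {a: ⊤, b: ⊤, c: ⊤, d: ⊤, e: ⊤, f: ⊤}
Applying B2's transfer function to that IN value gives OUT[B2] (row B2 above).

Answer: {a: ⊤, b: ⊤, c: -, d: ⊤, e: ⊤, f: ⊤}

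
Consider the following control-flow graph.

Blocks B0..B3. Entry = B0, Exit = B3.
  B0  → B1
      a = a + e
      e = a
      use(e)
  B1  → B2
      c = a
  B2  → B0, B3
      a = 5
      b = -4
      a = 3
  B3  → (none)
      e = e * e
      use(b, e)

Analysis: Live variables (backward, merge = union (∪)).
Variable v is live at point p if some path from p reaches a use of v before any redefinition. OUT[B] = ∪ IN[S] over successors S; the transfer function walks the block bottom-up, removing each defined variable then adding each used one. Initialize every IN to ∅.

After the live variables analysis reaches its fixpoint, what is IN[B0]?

Converged values:
  B0: | IN={a, e} | OUT={a, e}
  B1: | IN={a, e} | OUT={e}
  B2: | IN={e} | OUT={a, b, e}
  B3: | IN={b, e} | OUT={}

Merge at B0: OUT[B0] = IN[B1] = {a, e}
Applying B0's transfer function to that OUT value gives IN[B0] (row B0 above).

Answer: {a, e}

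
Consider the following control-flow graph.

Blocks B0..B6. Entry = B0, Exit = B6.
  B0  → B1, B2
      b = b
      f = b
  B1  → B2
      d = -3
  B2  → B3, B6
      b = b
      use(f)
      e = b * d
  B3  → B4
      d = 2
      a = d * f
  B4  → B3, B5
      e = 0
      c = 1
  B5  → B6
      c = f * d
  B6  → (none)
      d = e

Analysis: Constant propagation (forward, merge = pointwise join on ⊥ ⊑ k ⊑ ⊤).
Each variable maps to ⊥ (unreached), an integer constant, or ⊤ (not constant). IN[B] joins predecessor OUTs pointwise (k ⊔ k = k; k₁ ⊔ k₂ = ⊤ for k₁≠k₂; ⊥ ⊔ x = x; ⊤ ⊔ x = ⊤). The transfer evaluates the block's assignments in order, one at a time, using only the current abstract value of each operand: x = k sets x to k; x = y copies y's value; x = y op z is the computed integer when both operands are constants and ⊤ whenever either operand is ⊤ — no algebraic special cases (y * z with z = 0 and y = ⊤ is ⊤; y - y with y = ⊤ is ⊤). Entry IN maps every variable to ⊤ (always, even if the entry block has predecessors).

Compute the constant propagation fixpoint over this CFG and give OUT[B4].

Answer: {a: ⊤, b: ⊤, c: 1, d: 2, e: 0, f: ⊤}

Derivation:
Fixpoint table:
  B0: | IN=(all ⊤) | OUT=(all ⊤)
  B1: | IN=(all ⊤) | OUT={d:-3; rest ⊤}
  B2: | IN=(all ⊤) | OUT=(all ⊤)
  B3: | IN=(all ⊤) | OUT={d:2; rest ⊤}
  B4: | IN={d:2; rest ⊤} | OUT={c:1, d:2, e:0; rest ⊤}
  B5: | IN={c:1, d:2, e:0; rest ⊤} | OUT={d:2, e:0; rest ⊤}
  B6: | IN=(all ⊤) | OUT=(all ⊤)

Merge at B4: IN[B4] = OUT[B3] = {a: ⊤, b: ⊤, c: ⊤, d: 2, e: ⊤, f: ⊤}
Applying B4's transfer function to that IN value gives OUT[B4] (row B4 above).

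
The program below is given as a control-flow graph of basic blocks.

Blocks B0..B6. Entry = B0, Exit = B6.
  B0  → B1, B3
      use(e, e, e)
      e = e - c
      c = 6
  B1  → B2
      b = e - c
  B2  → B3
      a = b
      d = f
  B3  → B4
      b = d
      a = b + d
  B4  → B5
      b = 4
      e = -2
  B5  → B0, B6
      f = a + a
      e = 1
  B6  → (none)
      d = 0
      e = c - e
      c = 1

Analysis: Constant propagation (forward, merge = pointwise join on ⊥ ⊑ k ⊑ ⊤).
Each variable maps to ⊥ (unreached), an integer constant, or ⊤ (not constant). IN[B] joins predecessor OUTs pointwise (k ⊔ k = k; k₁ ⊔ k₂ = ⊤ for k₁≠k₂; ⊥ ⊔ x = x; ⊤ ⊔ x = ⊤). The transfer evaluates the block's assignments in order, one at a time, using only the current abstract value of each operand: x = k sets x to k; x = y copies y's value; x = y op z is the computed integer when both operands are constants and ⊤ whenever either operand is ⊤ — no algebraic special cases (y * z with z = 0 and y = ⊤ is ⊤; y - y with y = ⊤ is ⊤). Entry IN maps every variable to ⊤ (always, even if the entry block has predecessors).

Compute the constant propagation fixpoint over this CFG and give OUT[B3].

Converged values:
  B0: | IN=(all ⊤) | OUT={c:6; rest ⊤}
  B1: | IN={c:6; rest ⊤} | OUT={c:6; rest ⊤}
  B2: | IN={c:6; rest ⊤} | OUT={c:6; rest ⊤}
  B3: | IN={c:6; rest ⊤} | OUT={c:6; rest ⊤}
  B4: | IN={c:6; rest ⊤} | OUT={b:4, c:6, e:-2; rest ⊤}
  B5: | IN={b:4, c:6, e:-2; rest ⊤} | OUT={b:4, c:6, e:1; rest ⊤}
  B6: | IN={b:4, c:6, e:1; rest ⊤} | OUT={b:4, c:1, d:0, e:5; rest ⊤}

Merge at B3: IN[B3] = OUT[B0] ⊔ OUT[B2] = {a: ⊤, b: ⊤, c: 6, d: ⊤, e: ⊤, f: ⊤}
Applying B3's transfer function to that IN value gives OUT[B3] (row B3 above).

Answer: {a: ⊤, b: ⊤, c: 6, d: ⊤, e: ⊤, f: ⊤}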